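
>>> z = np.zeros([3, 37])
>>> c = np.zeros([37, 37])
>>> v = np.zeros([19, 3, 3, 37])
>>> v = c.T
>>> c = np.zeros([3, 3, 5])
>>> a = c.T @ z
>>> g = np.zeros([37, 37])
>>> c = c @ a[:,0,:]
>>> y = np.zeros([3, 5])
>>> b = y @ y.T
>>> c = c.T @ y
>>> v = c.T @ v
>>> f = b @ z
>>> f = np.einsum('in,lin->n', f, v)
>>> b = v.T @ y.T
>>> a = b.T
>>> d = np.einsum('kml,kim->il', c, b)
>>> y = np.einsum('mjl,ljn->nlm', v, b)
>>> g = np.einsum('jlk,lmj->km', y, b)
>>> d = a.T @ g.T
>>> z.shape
(3, 37)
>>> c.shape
(37, 3, 5)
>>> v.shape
(5, 3, 37)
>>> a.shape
(3, 3, 37)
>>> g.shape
(5, 3)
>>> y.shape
(3, 37, 5)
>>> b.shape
(37, 3, 3)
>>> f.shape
(37,)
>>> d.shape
(37, 3, 5)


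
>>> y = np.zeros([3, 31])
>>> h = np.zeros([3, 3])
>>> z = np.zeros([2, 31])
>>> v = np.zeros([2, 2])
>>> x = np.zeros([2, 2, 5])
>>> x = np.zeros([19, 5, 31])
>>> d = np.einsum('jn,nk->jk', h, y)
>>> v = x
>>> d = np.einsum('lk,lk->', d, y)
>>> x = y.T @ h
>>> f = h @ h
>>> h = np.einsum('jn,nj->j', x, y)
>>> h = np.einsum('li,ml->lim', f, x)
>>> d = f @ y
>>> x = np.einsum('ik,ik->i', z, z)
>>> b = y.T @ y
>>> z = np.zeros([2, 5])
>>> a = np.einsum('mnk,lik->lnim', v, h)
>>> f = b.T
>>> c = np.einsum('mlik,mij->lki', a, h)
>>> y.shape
(3, 31)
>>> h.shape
(3, 3, 31)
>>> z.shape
(2, 5)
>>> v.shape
(19, 5, 31)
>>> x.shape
(2,)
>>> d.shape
(3, 31)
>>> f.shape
(31, 31)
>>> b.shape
(31, 31)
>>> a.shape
(3, 5, 3, 19)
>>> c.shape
(5, 19, 3)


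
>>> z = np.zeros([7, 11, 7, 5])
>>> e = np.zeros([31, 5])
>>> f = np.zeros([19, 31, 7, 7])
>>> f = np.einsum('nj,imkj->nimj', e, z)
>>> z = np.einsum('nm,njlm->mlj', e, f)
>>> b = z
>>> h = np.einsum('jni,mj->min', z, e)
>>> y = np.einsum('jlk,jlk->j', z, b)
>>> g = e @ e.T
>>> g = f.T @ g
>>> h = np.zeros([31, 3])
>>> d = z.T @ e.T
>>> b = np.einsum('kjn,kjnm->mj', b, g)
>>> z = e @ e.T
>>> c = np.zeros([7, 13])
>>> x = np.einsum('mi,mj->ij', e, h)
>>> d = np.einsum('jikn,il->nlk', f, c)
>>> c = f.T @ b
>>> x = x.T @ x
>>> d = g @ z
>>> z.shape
(31, 31)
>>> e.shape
(31, 5)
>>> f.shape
(31, 7, 11, 5)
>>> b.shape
(31, 11)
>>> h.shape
(31, 3)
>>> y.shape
(5,)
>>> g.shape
(5, 11, 7, 31)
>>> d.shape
(5, 11, 7, 31)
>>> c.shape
(5, 11, 7, 11)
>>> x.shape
(3, 3)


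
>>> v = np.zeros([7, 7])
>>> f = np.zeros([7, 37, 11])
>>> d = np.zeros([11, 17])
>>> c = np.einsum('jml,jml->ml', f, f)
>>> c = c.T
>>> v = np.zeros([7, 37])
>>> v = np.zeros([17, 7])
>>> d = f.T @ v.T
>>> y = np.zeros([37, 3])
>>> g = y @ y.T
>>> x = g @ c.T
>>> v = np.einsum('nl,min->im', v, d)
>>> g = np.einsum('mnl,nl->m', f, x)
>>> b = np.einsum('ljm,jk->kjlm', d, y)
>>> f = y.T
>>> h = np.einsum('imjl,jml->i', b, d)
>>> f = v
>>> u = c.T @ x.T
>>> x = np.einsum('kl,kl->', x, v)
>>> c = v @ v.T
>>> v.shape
(37, 11)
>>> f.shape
(37, 11)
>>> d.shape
(11, 37, 17)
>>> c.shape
(37, 37)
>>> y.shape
(37, 3)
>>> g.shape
(7,)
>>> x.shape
()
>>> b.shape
(3, 37, 11, 17)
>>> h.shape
(3,)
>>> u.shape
(37, 37)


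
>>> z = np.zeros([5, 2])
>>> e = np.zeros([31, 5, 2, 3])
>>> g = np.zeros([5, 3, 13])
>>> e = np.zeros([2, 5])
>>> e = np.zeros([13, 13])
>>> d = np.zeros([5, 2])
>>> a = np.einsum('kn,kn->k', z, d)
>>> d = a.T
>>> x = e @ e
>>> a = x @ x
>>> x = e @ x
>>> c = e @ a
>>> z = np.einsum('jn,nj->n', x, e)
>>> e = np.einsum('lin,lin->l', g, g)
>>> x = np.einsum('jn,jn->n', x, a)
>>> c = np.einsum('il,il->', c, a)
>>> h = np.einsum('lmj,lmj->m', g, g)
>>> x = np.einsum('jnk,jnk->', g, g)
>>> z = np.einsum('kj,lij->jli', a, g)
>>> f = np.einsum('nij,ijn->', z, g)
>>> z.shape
(13, 5, 3)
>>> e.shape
(5,)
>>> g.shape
(5, 3, 13)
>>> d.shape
(5,)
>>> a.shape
(13, 13)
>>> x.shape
()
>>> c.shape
()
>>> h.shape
(3,)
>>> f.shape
()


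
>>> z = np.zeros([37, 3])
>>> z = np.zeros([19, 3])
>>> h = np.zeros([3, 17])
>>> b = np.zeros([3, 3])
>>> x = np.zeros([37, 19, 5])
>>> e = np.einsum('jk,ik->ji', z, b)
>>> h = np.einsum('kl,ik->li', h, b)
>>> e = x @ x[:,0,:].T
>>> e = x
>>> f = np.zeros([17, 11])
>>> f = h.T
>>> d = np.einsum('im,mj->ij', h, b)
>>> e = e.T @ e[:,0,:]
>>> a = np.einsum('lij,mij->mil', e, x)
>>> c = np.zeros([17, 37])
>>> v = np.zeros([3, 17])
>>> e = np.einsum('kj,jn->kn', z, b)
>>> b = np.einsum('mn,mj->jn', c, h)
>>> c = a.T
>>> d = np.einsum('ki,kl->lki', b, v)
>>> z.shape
(19, 3)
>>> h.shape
(17, 3)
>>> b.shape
(3, 37)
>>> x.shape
(37, 19, 5)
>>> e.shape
(19, 3)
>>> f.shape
(3, 17)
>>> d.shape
(17, 3, 37)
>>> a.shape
(37, 19, 5)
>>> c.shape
(5, 19, 37)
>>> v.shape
(3, 17)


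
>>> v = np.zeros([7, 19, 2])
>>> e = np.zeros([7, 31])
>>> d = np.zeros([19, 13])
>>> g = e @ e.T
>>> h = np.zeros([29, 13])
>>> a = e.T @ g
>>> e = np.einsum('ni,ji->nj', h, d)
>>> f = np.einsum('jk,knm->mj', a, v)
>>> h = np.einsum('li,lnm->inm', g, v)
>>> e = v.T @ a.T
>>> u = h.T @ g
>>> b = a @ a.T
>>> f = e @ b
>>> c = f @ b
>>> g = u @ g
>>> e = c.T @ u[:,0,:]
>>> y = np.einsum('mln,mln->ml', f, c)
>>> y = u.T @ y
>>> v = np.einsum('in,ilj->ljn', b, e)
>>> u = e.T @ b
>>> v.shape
(19, 7, 31)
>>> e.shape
(31, 19, 7)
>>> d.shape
(19, 13)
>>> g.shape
(2, 19, 7)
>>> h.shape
(7, 19, 2)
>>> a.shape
(31, 7)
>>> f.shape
(2, 19, 31)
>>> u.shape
(7, 19, 31)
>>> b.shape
(31, 31)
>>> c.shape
(2, 19, 31)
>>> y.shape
(7, 19, 19)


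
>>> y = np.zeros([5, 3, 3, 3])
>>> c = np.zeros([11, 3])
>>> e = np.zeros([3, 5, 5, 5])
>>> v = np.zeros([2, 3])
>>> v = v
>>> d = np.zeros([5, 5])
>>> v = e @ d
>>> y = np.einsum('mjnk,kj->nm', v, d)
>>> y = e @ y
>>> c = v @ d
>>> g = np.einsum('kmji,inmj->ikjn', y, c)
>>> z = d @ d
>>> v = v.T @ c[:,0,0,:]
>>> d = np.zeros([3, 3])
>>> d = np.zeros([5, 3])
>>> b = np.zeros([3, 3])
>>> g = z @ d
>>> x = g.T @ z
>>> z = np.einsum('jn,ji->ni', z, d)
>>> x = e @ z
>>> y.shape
(3, 5, 5, 3)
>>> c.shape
(3, 5, 5, 5)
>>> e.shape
(3, 5, 5, 5)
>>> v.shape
(5, 5, 5, 5)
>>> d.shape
(5, 3)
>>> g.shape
(5, 3)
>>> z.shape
(5, 3)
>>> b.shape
(3, 3)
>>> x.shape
(3, 5, 5, 3)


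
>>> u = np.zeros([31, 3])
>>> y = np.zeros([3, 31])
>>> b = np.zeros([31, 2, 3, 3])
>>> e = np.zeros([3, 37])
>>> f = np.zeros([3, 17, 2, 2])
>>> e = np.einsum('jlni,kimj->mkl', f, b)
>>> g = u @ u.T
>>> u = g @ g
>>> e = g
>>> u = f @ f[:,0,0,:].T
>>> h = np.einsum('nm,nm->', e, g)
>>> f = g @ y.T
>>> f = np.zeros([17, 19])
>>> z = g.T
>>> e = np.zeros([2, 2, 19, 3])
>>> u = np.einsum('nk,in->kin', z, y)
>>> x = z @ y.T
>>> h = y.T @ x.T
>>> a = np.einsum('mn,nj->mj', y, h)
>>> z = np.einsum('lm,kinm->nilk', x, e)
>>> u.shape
(31, 3, 31)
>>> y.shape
(3, 31)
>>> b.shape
(31, 2, 3, 3)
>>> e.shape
(2, 2, 19, 3)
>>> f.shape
(17, 19)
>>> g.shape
(31, 31)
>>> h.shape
(31, 31)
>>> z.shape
(19, 2, 31, 2)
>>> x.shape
(31, 3)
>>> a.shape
(3, 31)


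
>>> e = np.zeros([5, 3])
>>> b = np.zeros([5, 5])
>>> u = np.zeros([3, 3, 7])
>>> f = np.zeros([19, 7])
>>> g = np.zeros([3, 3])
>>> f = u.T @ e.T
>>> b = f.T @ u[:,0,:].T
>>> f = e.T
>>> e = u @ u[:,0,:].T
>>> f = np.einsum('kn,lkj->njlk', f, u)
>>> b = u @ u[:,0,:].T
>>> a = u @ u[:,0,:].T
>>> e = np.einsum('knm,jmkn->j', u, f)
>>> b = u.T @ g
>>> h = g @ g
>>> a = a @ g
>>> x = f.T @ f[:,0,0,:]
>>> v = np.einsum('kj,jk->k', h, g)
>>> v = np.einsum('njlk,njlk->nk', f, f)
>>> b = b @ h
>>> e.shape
(5,)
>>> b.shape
(7, 3, 3)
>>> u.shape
(3, 3, 7)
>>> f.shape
(5, 7, 3, 3)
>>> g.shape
(3, 3)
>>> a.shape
(3, 3, 3)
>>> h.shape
(3, 3)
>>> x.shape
(3, 3, 7, 3)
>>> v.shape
(5, 3)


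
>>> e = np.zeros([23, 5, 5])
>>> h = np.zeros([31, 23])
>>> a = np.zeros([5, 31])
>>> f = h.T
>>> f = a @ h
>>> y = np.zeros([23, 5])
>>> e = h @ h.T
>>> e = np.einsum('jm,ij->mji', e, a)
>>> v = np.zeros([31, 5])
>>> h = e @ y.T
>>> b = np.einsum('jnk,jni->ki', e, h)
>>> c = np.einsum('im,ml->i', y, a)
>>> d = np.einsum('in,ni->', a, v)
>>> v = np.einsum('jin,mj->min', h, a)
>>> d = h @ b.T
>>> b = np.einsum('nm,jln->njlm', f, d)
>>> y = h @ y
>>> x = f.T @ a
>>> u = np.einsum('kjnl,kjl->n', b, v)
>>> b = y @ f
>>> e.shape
(31, 31, 5)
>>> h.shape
(31, 31, 23)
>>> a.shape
(5, 31)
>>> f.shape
(5, 23)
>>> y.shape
(31, 31, 5)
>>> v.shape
(5, 31, 23)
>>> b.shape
(31, 31, 23)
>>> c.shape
(23,)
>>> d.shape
(31, 31, 5)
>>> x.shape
(23, 31)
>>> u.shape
(31,)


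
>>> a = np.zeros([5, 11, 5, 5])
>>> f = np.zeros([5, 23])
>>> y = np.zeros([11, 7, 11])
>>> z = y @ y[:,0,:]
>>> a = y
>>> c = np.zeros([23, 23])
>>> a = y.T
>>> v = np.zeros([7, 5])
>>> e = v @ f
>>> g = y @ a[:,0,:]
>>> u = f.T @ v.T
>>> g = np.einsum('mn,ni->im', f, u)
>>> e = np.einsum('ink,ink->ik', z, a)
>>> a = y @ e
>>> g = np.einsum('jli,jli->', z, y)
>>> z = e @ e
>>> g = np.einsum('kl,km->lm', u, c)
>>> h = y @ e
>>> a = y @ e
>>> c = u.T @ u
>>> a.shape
(11, 7, 11)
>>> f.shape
(5, 23)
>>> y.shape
(11, 7, 11)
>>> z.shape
(11, 11)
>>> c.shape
(7, 7)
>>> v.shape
(7, 5)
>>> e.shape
(11, 11)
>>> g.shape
(7, 23)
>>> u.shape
(23, 7)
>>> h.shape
(11, 7, 11)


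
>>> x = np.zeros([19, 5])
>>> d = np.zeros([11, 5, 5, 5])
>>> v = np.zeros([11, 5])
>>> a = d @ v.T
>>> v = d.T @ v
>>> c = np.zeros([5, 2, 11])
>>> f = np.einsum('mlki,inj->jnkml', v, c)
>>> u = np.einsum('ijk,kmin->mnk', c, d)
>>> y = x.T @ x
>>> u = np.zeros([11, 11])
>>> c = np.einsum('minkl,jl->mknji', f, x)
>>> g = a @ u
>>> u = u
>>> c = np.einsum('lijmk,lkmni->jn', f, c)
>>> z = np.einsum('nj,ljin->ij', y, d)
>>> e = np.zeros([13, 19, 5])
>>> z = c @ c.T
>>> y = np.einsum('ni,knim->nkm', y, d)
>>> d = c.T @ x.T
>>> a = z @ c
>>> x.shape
(19, 5)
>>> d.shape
(19, 19)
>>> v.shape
(5, 5, 5, 5)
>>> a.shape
(5, 19)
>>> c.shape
(5, 19)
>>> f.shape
(11, 2, 5, 5, 5)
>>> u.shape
(11, 11)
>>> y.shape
(5, 11, 5)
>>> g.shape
(11, 5, 5, 11)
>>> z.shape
(5, 5)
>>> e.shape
(13, 19, 5)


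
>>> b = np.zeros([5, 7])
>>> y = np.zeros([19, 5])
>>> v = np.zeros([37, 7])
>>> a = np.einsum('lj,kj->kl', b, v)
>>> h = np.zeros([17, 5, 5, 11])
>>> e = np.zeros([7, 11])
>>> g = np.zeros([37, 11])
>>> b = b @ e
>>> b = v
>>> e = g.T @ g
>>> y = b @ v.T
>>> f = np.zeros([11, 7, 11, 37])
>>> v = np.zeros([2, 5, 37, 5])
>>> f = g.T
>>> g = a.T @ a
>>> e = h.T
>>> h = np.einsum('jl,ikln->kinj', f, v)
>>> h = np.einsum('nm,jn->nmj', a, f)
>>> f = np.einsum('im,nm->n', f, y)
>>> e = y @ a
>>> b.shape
(37, 7)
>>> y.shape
(37, 37)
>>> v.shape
(2, 5, 37, 5)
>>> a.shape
(37, 5)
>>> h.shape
(37, 5, 11)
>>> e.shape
(37, 5)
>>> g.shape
(5, 5)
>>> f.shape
(37,)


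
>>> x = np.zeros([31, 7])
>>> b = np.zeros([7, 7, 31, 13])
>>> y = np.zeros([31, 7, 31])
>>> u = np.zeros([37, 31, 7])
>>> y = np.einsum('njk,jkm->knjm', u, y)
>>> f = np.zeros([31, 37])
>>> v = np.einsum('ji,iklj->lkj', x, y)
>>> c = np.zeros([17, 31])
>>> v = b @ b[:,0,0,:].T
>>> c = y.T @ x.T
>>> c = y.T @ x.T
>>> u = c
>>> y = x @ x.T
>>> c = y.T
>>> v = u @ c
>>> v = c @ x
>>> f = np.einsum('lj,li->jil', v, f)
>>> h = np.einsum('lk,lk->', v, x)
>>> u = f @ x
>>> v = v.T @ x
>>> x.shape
(31, 7)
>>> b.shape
(7, 7, 31, 13)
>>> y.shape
(31, 31)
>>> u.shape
(7, 37, 7)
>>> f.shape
(7, 37, 31)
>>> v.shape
(7, 7)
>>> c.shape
(31, 31)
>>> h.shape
()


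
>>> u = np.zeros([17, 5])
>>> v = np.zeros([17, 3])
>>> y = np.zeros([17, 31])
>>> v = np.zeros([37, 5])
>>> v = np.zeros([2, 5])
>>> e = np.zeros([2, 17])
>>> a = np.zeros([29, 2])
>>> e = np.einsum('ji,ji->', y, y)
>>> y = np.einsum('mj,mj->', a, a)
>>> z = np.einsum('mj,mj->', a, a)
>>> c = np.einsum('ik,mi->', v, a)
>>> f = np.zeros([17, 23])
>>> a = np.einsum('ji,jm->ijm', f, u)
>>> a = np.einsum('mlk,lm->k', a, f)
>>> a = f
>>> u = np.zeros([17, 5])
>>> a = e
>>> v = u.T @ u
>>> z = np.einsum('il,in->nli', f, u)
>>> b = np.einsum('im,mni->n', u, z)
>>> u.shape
(17, 5)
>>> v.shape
(5, 5)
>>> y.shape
()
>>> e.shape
()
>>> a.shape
()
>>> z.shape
(5, 23, 17)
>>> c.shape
()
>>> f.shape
(17, 23)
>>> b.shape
(23,)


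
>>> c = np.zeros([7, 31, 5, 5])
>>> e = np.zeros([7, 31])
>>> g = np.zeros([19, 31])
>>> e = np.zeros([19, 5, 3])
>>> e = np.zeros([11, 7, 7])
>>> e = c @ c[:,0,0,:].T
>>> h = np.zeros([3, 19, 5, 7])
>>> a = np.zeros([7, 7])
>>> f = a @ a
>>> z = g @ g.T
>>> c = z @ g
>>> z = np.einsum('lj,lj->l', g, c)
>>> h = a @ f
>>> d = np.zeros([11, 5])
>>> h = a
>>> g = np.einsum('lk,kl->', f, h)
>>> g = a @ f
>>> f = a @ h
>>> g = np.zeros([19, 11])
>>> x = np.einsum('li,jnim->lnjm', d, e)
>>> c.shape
(19, 31)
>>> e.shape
(7, 31, 5, 7)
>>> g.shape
(19, 11)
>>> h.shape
(7, 7)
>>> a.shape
(7, 7)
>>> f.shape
(7, 7)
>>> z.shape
(19,)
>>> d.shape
(11, 5)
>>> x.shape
(11, 31, 7, 7)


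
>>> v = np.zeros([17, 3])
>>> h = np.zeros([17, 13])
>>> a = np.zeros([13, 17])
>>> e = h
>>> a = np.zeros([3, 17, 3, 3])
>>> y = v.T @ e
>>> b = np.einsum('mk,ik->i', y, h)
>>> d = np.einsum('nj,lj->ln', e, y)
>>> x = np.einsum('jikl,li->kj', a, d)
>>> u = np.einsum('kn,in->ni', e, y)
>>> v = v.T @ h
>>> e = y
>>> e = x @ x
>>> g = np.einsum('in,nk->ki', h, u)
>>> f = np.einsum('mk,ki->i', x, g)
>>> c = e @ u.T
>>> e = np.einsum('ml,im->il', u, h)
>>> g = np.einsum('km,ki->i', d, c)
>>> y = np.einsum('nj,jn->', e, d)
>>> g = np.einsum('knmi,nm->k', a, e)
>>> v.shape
(3, 13)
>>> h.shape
(17, 13)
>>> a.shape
(3, 17, 3, 3)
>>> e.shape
(17, 3)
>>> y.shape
()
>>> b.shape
(17,)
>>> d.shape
(3, 17)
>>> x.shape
(3, 3)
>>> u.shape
(13, 3)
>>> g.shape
(3,)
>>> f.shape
(17,)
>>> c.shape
(3, 13)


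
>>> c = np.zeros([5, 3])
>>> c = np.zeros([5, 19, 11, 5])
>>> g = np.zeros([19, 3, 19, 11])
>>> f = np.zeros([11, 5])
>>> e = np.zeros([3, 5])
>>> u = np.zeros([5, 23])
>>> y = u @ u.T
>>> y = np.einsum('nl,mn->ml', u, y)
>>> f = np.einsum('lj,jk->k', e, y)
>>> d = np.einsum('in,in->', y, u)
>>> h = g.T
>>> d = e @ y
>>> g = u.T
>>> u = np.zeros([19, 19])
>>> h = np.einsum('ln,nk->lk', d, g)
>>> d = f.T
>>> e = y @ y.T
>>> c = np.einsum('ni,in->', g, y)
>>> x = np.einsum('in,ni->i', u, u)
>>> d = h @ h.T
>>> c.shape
()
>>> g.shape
(23, 5)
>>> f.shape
(23,)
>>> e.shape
(5, 5)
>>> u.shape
(19, 19)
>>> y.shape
(5, 23)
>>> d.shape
(3, 3)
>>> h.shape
(3, 5)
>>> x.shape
(19,)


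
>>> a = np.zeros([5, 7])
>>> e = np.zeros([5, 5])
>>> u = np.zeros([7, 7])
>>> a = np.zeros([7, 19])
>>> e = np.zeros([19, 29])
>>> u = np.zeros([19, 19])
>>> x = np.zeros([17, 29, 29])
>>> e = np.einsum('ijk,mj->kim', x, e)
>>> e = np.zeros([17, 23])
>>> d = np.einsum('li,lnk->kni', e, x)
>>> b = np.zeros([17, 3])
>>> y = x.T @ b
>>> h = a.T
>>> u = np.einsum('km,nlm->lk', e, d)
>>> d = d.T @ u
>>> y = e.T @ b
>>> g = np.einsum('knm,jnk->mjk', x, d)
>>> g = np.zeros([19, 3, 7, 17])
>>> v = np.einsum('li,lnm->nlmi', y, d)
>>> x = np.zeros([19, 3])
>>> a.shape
(7, 19)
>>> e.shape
(17, 23)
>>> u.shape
(29, 17)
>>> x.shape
(19, 3)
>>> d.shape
(23, 29, 17)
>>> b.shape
(17, 3)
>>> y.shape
(23, 3)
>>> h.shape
(19, 7)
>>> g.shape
(19, 3, 7, 17)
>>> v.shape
(29, 23, 17, 3)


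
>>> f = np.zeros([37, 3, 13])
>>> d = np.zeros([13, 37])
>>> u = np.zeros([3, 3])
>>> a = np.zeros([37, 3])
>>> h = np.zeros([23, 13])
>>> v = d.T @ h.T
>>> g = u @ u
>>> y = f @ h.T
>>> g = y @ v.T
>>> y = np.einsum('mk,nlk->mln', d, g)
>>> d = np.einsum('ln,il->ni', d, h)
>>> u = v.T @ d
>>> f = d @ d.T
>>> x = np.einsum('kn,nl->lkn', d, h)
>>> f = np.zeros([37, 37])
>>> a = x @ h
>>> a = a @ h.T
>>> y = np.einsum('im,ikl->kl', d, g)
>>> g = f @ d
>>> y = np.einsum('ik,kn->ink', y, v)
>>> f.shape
(37, 37)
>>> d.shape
(37, 23)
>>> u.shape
(23, 23)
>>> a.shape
(13, 37, 23)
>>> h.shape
(23, 13)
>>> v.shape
(37, 23)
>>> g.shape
(37, 23)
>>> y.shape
(3, 23, 37)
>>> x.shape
(13, 37, 23)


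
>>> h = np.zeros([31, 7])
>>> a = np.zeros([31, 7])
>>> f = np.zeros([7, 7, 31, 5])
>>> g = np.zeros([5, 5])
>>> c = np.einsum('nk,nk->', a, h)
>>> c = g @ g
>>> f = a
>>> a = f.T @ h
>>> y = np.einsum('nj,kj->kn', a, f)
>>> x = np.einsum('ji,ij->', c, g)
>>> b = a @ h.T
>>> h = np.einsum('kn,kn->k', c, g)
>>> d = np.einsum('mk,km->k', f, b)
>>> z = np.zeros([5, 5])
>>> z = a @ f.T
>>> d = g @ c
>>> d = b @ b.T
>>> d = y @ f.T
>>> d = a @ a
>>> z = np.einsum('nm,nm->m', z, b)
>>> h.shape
(5,)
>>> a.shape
(7, 7)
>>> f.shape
(31, 7)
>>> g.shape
(5, 5)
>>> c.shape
(5, 5)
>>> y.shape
(31, 7)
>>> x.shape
()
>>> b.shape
(7, 31)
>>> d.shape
(7, 7)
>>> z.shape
(31,)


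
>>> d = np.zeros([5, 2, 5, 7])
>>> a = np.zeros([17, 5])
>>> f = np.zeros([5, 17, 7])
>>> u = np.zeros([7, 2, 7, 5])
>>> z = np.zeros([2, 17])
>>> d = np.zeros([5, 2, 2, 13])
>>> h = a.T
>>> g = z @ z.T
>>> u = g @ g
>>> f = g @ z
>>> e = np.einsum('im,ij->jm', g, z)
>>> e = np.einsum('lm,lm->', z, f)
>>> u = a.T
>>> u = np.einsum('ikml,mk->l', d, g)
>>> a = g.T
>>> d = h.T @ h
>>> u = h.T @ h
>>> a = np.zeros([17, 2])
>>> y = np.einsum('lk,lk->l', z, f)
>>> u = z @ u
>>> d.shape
(17, 17)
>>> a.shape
(17, 2)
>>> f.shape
(2, 17)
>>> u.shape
(2, 17)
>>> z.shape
(2, 17)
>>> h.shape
(5, 17)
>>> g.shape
(2, 2)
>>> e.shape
()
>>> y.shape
(2,)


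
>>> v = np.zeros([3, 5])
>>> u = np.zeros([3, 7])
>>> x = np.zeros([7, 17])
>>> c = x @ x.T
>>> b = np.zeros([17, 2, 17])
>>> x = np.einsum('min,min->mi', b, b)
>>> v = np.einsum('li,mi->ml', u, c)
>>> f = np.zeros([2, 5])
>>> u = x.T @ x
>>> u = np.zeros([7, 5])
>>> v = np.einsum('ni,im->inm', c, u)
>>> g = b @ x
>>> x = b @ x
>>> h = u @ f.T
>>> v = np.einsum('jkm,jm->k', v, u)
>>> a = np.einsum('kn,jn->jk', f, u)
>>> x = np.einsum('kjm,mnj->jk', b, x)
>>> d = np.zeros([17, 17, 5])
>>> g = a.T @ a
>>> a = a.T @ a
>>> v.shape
(7,)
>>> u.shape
(7, 5)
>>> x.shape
(2, 17)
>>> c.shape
(7, 7)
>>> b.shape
(17, 2, 17)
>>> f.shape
(2, 5)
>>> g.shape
(2, 2)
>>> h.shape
(7, 2)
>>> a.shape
(2, 2)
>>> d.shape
(17, 17, 5)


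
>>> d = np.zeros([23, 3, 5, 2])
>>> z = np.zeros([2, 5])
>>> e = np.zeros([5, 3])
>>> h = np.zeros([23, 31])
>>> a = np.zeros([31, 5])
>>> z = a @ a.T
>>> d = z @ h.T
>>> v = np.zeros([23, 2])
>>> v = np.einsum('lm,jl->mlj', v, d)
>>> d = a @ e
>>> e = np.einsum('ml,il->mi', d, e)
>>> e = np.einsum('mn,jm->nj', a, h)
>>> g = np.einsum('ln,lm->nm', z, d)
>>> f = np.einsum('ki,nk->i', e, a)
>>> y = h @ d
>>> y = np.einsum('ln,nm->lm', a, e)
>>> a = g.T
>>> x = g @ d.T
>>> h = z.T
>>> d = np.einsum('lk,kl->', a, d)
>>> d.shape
()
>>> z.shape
(31, 31)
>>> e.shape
(5, 23)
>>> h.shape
(31, 31)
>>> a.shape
(3, 31)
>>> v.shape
(2, 23, 31)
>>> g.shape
(31, 3)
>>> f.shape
(23,)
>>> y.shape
(31, 23)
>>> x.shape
(31, 31)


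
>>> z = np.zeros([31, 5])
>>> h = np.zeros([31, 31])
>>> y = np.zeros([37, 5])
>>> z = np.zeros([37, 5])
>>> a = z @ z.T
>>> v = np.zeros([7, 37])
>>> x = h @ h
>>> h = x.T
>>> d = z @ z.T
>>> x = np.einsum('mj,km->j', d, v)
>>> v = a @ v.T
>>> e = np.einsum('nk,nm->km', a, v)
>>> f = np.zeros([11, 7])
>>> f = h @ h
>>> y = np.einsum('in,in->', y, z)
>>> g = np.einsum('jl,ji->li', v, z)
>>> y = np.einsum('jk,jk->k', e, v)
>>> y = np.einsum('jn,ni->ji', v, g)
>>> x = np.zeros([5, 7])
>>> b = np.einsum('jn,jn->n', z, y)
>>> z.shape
(37, 5)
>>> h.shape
(31, 31)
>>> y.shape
(37, 5)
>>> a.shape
(37, 37)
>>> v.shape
(37, 7)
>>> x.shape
(5, 7)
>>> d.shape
(37, 37)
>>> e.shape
(37, 7)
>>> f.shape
(31, 31)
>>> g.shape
(7, 5)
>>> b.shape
(5,)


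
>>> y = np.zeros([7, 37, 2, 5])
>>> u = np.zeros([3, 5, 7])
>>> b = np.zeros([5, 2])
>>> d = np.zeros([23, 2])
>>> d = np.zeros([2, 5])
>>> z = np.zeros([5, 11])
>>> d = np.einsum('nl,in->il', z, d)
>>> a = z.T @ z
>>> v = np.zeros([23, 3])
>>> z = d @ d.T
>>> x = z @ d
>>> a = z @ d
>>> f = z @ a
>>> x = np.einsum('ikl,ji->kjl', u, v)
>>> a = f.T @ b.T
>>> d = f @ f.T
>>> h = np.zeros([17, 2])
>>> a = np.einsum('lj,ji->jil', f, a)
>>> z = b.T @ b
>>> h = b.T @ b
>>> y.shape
(7, 37, 2, 5)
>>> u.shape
(3, 5, 7)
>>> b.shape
(5, 2)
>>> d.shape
(2, 2)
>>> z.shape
(2, 2)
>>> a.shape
(11, 5, 2)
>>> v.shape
(23, 3)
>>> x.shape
(5, 23, 7)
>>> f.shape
(2, 11)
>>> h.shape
(2, 2)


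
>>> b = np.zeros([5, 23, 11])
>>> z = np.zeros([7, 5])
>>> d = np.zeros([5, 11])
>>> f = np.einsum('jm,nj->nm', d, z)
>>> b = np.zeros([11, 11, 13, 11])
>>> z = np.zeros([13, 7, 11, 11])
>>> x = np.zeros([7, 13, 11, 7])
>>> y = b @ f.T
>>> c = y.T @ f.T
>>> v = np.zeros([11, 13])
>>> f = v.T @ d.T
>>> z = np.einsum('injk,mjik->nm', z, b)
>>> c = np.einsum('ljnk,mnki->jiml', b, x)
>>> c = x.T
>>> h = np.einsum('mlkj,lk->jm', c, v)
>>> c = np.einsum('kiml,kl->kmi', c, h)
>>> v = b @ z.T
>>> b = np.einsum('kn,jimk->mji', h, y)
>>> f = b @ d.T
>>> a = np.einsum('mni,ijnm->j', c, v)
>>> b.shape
(13, 11, 11)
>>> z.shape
(7, 11)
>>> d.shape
(5, 11)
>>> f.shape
(13, 11, 5)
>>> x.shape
(7, 13, 11, 7)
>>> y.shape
(11, 11, 13, 7)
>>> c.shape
(7, 13, 11)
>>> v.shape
(11, 11, 13, 7)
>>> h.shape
(7, 7)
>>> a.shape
(11,)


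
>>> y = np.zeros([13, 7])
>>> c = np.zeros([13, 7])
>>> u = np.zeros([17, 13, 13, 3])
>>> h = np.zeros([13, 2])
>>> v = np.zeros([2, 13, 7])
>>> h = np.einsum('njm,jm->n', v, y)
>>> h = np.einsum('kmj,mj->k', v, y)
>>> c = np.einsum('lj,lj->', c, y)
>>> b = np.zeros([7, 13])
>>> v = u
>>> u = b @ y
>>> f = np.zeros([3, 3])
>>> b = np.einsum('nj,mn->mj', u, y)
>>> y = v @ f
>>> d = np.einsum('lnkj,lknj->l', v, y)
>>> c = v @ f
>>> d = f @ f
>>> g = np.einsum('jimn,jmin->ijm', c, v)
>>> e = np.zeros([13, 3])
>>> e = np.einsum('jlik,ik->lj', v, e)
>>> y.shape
(17, 13, 13, 3)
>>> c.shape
(17, 13, 13, 3)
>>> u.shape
(7, 7)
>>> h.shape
(2,)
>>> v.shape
(17, 13, 13, 3)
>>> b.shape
(13, 7)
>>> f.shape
(3, 3)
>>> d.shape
(3, 3)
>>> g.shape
(13, 17, 13)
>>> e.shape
(13, 17)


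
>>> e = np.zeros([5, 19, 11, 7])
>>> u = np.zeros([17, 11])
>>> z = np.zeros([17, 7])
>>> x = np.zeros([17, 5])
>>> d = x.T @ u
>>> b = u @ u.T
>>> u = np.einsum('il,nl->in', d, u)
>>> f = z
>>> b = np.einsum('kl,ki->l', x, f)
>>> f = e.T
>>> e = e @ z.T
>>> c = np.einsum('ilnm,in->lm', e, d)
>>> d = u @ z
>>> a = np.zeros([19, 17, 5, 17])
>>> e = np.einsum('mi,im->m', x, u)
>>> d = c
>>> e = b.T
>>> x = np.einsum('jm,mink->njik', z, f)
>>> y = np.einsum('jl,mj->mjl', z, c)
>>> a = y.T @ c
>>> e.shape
(5,)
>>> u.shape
(5, 17)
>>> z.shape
(17, 7)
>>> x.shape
(19, 17, 11, 5)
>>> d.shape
(19, 17)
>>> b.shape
(5,)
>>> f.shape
(7, 11, 19, 5)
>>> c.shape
(19, 17)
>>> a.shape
(7, 17, 17)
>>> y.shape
(19, 17, 7)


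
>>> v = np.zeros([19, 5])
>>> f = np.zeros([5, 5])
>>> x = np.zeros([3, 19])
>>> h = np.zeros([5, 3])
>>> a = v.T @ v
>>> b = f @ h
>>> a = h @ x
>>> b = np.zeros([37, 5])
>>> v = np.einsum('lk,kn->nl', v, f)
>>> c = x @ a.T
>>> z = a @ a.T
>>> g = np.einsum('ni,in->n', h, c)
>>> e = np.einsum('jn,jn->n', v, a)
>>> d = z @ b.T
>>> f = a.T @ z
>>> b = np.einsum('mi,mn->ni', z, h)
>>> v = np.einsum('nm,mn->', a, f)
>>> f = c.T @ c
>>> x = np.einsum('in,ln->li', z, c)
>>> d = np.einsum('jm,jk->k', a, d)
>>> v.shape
()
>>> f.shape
(5, 5)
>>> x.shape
(3, 5)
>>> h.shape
(5, 3)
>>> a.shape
(5, 19)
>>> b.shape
(3, 5)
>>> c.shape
(3, 5)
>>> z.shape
(5, 5)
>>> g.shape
(5,)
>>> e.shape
(19,)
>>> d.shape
(37,)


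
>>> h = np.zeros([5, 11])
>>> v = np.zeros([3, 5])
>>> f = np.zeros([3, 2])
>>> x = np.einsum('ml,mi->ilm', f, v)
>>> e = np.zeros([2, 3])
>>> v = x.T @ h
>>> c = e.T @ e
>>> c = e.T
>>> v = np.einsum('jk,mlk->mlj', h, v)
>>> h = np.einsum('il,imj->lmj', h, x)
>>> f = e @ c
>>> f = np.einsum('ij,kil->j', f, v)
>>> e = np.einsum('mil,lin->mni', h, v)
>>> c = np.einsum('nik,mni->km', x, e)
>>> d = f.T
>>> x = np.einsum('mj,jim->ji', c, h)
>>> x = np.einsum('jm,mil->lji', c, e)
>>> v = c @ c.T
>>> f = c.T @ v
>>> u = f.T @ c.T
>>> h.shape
(11, 2, 3)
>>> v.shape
(3, 3)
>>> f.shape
(11, 3)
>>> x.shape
(2, 3, 5)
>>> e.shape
(11, 5, 2)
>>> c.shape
(3, 11)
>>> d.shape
(2,)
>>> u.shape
(3, 3)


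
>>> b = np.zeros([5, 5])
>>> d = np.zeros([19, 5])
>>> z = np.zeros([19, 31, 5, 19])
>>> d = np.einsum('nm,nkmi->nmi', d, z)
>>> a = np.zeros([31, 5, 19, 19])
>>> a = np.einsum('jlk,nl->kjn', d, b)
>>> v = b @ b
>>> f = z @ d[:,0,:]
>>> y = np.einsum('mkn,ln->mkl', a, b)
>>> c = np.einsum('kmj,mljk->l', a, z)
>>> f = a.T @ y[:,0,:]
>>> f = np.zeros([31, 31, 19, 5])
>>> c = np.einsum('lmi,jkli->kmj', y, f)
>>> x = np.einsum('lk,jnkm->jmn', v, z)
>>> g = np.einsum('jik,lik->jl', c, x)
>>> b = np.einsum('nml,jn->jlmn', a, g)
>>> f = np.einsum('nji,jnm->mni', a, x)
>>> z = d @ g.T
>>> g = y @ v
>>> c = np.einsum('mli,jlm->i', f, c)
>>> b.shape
(31, 5, 19, 19)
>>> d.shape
(19, 5, 19)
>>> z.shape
(19, 5, 31)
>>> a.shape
(19, 19, 5)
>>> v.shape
(5, 5)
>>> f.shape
(31, 19, 5)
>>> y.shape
(19, 19, 5)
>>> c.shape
(5,)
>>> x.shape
(19, 19, 31)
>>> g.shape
(19, 19, 5)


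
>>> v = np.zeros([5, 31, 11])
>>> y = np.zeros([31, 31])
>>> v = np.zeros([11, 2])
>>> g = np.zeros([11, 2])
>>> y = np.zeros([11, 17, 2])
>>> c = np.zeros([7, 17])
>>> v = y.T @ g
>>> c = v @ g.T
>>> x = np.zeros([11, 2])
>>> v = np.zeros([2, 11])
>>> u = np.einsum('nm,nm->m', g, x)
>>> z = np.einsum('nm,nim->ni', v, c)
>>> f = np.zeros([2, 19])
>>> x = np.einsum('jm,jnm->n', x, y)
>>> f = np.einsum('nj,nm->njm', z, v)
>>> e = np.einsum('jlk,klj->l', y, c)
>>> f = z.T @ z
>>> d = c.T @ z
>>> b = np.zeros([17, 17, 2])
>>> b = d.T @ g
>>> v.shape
(2, 11)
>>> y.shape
(11, 17, 2)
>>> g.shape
(11, 2)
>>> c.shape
(2, 17, 11)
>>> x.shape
(17,)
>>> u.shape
(2,)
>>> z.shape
(2, 17)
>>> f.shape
(17, 17)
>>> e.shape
(17,)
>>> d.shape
(11, 17, 17)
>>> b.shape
(17, 17, 2)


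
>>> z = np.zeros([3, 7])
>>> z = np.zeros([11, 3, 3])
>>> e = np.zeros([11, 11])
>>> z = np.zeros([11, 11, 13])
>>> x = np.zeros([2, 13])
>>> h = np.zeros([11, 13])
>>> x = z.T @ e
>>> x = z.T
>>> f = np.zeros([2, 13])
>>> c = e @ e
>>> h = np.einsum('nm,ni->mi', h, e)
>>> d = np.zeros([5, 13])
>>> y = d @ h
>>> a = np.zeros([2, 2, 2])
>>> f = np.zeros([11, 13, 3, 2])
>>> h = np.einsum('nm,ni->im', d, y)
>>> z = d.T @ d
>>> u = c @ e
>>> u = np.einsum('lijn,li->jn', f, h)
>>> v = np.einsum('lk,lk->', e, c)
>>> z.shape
(13, 13)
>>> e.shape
(11, 11)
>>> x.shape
(13, 11, 11)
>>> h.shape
(11, 13)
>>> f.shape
(11, 13, 3, 2)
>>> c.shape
(11, 11)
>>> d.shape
(5, 13)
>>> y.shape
(5, 11)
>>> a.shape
(2, 2, 2)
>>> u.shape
(3, 2)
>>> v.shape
()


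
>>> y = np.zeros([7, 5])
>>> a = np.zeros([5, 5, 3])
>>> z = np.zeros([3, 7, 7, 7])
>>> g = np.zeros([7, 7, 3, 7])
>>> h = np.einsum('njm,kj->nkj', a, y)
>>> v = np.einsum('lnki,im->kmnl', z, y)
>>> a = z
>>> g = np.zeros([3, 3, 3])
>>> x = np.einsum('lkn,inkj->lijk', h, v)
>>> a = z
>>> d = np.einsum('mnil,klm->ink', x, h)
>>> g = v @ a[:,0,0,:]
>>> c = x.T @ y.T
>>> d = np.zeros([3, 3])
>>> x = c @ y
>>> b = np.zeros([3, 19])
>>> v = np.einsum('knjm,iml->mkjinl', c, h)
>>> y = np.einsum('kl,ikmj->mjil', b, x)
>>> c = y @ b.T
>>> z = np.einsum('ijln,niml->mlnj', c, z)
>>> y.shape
(7, 5, 7, 19)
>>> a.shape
(3, 7, 7, 7)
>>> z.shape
(7, 7, 3, 5)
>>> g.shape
(7, 5, 7, 7)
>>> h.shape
(5, 7, 5)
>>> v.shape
(7, 7, 7, 5, 3, 5)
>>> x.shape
(7, 3, 7, 5)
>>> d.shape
(3, 3)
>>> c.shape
(7, 5, 7, 3)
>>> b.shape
(3, 19)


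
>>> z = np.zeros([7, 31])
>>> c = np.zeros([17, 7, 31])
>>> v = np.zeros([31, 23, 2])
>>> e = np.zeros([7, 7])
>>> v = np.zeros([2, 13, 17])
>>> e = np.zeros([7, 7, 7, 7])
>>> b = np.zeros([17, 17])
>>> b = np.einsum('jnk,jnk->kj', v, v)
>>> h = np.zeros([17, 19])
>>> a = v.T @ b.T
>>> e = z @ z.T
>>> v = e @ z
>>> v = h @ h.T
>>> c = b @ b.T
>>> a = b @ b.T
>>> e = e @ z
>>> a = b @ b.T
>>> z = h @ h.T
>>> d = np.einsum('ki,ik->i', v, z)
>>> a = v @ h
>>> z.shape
(17, 17)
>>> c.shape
(17, 17)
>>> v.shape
(17, 17)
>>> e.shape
(7, 31)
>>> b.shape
(17, 2)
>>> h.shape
(17, 19)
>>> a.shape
(17, 19)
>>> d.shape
(17,)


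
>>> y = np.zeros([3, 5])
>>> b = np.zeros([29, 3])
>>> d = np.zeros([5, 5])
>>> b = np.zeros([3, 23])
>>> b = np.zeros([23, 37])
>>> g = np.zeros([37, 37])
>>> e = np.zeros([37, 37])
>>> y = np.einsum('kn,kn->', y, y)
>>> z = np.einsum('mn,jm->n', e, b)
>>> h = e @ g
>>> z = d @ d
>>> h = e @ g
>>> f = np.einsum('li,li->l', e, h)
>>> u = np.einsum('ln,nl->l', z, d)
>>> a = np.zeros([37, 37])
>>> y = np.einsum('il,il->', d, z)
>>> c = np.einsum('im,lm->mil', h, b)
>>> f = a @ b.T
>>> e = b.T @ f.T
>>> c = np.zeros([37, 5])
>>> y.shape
()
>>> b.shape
(23, 37)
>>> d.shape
(5, 5)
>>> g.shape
(37, 37)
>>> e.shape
(37, 37)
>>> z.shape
(5, 5)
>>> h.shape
(37, 37)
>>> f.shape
(37, 23)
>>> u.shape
(5,)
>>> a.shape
(37, 37)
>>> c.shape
(37, 5)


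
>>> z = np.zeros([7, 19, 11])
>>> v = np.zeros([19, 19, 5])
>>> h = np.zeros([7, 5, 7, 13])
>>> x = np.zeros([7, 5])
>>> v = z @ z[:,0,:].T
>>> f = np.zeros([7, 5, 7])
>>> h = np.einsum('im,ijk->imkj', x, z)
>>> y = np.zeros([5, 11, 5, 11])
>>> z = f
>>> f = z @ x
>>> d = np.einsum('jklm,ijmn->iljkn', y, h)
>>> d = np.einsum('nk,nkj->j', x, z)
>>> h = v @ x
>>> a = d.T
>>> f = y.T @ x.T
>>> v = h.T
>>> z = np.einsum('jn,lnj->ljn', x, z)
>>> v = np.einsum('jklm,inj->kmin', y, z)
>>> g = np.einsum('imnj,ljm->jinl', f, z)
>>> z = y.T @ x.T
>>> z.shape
(11, 5, 11, 7)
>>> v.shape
(11, 11, 7, 7)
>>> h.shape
(7, 19, 5)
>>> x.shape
(7, 5)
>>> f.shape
(11, 5, 11, 7)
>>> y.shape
(5, 11, 5, 11)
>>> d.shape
(7,)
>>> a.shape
(7,)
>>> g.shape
(7, 11, 11, 7)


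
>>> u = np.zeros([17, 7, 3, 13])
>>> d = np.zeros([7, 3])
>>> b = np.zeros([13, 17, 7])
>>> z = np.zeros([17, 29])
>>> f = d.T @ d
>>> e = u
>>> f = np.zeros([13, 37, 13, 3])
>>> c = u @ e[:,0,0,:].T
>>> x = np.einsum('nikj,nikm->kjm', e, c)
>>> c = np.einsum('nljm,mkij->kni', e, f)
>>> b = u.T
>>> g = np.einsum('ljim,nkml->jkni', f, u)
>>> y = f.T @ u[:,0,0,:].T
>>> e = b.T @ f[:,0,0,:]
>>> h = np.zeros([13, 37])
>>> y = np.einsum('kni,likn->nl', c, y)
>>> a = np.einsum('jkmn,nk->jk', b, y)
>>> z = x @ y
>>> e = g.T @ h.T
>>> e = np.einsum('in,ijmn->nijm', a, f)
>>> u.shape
(17, 7, 3, 13)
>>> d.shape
(7, 3)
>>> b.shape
(13, 3, 7, 17)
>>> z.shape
(3, 13, 3)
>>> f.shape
(13, 37, 13, 3)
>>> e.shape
(3, 13, 37, 13)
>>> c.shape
(37, 17, 13)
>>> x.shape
(3, 13, 17)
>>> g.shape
(37, 7, 17, 13)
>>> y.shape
(17, 3)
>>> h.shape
(13, 37)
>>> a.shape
(13, 3)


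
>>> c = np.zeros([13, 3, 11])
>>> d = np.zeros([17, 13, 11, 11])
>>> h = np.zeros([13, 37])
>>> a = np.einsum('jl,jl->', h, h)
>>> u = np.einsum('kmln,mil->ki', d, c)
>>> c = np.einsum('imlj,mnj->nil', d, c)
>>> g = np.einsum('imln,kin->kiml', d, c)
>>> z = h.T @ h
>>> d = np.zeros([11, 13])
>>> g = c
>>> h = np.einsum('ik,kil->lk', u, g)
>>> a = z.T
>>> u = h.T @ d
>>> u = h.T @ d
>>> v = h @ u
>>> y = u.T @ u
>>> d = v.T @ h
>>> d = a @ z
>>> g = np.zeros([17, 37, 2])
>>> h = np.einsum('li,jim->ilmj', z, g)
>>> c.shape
(3, 17, 11)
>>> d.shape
(37, 37)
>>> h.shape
(37, 37, 2, 17)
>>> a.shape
(37, 37)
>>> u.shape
(3, 13)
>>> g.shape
(17, 37, 2)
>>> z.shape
(37, 37)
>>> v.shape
(11, 13)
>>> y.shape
(13, 13)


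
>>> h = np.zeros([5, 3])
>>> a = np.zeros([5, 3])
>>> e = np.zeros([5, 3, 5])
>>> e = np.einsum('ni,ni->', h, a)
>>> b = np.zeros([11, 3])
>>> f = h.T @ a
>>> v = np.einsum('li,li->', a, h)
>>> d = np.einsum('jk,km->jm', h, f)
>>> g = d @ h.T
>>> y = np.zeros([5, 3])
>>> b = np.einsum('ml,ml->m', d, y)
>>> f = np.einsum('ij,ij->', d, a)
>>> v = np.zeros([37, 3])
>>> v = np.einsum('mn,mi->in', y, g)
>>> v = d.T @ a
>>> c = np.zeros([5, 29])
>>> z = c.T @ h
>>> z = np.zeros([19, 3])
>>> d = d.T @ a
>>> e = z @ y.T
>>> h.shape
(5, 3)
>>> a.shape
(5, 3)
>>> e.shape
(19, 5)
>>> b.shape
(5,)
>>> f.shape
()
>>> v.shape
(3, 3)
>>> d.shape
(3, 3)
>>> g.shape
(5, 5)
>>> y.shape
(5, 3)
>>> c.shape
(5, 29)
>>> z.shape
(19, 3)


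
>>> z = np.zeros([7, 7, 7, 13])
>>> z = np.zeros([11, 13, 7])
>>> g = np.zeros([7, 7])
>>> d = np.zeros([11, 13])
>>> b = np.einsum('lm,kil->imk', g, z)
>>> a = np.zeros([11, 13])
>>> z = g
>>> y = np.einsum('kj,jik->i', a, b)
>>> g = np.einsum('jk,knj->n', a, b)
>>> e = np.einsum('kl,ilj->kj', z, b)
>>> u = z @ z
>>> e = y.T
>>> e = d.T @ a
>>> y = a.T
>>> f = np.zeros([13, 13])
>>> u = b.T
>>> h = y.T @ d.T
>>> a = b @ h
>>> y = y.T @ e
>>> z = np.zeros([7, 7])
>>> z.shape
(7, 7)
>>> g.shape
(7,)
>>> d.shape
(11, 13)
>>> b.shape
(13, 7, 11)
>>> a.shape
(13, 7, 11)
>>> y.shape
(11, 13)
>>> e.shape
(13, 13)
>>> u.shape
(11, 7, 13)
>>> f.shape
(13, 13)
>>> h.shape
(11, 11)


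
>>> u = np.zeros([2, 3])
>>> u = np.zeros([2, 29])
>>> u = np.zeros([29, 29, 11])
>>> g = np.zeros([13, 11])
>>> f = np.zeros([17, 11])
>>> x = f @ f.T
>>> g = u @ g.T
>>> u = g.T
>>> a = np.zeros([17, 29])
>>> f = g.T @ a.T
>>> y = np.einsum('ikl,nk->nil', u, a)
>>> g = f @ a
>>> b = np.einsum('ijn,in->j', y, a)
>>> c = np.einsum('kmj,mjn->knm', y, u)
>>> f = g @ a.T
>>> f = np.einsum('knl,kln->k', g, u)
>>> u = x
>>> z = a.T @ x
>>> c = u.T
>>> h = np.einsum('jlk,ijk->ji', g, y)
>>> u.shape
(17, 17)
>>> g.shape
(13, 29, 29)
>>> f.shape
(13,)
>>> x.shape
(17, 17)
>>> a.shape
(17, 29)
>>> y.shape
(17, 13, 29)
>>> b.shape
(13,)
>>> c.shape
(17, 17)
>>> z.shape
(29, 17)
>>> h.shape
(13, 17)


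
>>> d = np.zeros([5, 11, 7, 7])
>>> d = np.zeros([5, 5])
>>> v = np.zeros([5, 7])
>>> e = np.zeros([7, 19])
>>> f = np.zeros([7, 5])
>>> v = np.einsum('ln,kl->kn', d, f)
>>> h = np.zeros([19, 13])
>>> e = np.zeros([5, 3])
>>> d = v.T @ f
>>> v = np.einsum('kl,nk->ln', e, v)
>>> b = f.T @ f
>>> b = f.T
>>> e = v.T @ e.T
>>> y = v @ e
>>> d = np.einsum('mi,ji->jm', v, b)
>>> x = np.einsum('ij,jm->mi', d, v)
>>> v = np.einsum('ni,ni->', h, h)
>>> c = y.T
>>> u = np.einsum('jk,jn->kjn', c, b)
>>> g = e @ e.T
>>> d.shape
(5, 3)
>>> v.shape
()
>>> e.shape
(7, 5)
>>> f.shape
(7, 5)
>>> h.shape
(19, 13)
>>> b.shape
(5, 7)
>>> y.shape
(3, 5)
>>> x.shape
(7, 5)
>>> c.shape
(5, 3)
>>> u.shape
(3, 5, 7)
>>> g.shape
(7, 7)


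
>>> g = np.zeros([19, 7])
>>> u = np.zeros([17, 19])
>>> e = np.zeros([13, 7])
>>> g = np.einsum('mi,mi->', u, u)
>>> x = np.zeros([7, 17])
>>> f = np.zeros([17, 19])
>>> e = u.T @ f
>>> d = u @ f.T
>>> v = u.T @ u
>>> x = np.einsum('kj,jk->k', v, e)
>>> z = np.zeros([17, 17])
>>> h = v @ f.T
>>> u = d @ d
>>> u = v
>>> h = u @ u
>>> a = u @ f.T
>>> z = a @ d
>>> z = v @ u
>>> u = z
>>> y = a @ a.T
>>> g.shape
()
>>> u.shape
(19, 19)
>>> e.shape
(19, 19)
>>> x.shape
(19,)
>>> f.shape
(17, 19)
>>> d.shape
(17, 17)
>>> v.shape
(19, 19)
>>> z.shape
(19, 19)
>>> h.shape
(19, 19)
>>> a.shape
(19, 17)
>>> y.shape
(19, 19)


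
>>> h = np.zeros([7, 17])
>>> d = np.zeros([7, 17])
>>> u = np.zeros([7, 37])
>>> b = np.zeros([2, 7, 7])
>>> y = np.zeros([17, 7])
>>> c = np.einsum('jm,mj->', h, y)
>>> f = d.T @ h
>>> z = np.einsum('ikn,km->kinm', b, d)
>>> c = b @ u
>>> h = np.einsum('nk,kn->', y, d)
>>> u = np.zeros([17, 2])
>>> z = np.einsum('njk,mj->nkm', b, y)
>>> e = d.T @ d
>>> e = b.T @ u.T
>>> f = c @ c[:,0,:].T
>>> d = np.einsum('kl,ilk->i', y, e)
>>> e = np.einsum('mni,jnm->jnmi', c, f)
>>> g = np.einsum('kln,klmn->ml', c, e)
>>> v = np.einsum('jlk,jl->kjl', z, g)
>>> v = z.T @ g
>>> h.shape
()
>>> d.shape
(7,)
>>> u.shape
(17, 2)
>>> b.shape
(2, 7, 7)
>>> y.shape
(17, 7)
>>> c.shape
(2, 7, 37)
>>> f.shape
(2, 7, 2)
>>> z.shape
(2, 7, 17)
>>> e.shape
(2, 7, 2, 37)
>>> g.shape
(2, 7)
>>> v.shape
(17, 7, 7)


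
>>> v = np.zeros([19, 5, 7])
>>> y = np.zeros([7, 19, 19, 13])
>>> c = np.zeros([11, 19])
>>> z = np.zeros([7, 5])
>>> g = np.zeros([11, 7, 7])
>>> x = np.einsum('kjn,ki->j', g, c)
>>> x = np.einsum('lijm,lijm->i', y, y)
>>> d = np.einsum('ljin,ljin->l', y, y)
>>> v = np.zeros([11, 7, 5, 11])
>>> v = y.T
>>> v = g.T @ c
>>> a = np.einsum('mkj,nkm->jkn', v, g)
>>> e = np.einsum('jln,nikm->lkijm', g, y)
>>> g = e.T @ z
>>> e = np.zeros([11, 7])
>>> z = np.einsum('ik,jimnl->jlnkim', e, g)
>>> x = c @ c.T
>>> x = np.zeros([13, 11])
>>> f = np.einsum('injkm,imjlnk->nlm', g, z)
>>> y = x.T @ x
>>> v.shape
(7, 7, 19)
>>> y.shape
(11, 11)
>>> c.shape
(11, 19)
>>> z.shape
(13, 5, 19, 7, 11, 19)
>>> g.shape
(13, 11, 19, 19, 5)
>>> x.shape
(13, 11)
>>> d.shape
(7,)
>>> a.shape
(19, 7, 11)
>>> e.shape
(11, 7)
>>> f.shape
(11, 7, 5)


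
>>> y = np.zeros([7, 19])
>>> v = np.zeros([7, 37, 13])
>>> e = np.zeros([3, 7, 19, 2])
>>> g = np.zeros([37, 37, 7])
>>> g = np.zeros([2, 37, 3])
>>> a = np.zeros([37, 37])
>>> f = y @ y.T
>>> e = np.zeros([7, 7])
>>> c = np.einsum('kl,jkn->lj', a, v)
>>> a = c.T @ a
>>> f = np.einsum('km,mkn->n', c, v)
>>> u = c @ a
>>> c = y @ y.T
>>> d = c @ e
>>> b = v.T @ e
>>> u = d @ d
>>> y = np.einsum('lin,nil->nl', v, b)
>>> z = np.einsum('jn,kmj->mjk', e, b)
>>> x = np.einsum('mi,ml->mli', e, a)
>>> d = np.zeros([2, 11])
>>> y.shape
(13, 7)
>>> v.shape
(7, 37, 13)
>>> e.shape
(7, 7)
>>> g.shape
(2, 37, 3)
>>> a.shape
(7, 37)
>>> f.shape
(13,)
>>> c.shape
(7, 7)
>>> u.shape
(7, 7)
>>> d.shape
(2, 11)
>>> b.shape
(13, 37, 7)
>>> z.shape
(37, 7, 13)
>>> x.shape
(7, 37, 7)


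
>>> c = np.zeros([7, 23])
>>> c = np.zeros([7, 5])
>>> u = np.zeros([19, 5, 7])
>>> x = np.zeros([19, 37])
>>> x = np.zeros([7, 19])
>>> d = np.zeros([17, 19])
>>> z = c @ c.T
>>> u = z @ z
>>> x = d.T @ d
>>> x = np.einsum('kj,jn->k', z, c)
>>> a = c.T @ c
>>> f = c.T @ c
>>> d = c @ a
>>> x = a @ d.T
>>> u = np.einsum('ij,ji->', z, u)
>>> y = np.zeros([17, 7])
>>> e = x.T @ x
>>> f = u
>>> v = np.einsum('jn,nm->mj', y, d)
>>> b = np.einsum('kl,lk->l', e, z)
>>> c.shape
(7, 5)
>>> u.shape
()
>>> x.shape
(5, 7)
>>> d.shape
(7, 5)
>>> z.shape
(7, 7)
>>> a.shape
(5, 5)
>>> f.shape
()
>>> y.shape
(17, 7)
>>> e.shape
(7, 7)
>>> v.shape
(5, 17)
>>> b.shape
(7,)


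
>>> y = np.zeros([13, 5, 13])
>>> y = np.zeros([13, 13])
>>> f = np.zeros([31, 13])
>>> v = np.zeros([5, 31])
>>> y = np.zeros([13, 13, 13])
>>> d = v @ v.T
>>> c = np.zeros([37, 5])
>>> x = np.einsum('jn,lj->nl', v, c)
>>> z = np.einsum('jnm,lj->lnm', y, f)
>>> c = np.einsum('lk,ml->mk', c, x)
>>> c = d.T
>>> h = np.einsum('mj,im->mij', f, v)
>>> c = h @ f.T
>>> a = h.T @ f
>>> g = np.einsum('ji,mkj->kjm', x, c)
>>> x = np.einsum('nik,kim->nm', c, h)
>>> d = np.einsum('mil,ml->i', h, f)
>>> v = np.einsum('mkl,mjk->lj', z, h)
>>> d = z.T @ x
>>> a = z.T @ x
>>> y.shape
(13, 13, 13)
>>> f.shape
(31, 13)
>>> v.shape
(13, 5)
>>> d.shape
(13, 13, 13)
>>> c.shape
(31, 5, 31)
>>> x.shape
(31, 13)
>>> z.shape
(31, 13, 13)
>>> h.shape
(31, 5, 13)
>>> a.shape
(13, 13, 13)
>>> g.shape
(5, 31, 31)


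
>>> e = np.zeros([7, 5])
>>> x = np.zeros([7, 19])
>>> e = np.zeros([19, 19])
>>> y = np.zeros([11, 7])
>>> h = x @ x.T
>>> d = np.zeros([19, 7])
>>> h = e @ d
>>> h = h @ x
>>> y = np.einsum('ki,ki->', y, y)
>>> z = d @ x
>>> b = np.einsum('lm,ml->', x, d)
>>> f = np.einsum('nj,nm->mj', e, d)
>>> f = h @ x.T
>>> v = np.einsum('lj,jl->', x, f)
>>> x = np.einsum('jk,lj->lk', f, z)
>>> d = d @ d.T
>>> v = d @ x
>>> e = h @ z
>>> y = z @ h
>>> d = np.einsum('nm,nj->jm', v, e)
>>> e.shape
(19, 19)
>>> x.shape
(19, 7)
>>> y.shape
(19, 19)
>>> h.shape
(19, 19)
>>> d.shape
(19, 7)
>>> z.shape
(19, 19)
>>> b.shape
()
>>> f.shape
(19, 7)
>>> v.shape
(19, 7)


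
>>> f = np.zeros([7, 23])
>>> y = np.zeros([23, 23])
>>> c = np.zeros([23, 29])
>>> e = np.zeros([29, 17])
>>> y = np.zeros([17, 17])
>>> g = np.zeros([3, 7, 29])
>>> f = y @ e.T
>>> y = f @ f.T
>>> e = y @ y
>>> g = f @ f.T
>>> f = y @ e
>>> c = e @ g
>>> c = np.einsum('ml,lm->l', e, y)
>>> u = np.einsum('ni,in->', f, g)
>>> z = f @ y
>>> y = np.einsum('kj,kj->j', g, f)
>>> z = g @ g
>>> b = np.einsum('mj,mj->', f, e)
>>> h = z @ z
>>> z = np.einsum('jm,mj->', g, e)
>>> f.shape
(17, 17)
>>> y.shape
(17,)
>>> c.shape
(17,)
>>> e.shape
(17, 17)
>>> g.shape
(17, 17)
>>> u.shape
()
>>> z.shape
()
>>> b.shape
()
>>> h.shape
(17, 17)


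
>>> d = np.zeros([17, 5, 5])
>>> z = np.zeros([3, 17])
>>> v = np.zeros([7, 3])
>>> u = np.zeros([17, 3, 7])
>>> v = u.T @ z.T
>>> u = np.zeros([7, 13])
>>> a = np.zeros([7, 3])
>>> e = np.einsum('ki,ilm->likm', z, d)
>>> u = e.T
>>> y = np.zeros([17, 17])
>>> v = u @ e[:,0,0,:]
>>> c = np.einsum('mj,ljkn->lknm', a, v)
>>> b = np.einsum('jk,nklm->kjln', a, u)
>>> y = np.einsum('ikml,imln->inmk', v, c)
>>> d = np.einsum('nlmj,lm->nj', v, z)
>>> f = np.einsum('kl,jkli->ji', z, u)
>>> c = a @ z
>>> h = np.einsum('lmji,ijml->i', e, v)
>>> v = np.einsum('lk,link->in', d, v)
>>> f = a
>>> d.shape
(5, 5)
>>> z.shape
(3, 17)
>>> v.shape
(3, 17)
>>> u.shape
(5, 3, 17, 5)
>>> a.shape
(7, 3)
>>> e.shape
(5, 17, 3, 5)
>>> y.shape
(5, 7, 17, 3)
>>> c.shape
(7, 17)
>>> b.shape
(3, 7, 17, 5)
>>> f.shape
(7, 3)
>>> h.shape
(5,)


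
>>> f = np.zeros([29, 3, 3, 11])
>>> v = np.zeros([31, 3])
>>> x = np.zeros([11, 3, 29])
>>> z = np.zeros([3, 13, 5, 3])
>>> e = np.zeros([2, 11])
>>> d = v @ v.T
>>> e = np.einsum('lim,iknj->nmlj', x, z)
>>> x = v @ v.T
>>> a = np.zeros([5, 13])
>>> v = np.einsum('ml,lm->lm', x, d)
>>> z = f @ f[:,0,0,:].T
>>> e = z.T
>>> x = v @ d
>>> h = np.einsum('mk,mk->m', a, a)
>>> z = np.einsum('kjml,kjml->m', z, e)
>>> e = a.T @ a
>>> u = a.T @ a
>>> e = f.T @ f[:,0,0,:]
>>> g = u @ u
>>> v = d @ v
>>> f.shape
(29, 3, 3, 11)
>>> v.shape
(31, 31)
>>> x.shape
(31, 31)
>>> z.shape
(3,)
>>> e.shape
(11, 3, 3, 11)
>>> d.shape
(31, 31)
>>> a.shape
(5, 13)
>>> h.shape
(5,)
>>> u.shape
(13, 13)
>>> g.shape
(13, 13)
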